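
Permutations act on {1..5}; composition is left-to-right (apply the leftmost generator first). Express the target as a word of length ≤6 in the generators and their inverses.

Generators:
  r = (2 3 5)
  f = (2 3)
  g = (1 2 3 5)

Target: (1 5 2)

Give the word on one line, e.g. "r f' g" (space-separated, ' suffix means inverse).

g f' f' r g

  after g: (1 2 3 5)
  after f': (1 3 5)
  after f': (1 2 3 5)
  after r: (1 3 2 5)
  after g: (1 5 2)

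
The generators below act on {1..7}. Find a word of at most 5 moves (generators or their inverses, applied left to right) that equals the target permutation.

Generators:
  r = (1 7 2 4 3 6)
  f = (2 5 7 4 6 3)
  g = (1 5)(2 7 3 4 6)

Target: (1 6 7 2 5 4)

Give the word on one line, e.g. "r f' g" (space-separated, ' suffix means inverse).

g f' r r r

  after g: (1 5)(2 7 3 4 6)
  after f': (1 2 5)(3 7 6)
  after r: (1 4 3 2 5 7)
  after r: (1 3 4 6)(2 5)
  after r: (1 6 7 2 5 4)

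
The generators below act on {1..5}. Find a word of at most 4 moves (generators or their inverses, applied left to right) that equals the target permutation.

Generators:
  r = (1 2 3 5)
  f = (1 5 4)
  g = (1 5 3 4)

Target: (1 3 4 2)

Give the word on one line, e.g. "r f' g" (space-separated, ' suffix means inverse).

  after r: (1 2 3 5)
  after g: (1 2 4)
  after r: (1 3 5)(2 4)
  after f: (1 3 4 2)

r g r f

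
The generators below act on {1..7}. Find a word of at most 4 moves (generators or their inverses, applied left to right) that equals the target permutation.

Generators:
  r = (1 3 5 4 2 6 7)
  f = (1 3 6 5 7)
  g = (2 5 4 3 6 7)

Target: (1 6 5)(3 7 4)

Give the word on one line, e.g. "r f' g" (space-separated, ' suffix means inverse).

  after r': (1 7 6 2 4 5 3)
  after f: (2 4 7 5 6)
  after r: (1 3 5 7 4)
  after f: (1 6 5)(3 7 4)

r' f r f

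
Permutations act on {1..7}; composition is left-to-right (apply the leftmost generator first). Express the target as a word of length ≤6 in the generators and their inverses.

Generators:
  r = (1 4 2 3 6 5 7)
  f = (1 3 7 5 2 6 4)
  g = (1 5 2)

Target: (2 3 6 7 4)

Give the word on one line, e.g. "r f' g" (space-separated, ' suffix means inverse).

r f' r' f'

  after r: (1 4 2 3 6 5 7)
  after f': (1 6 7 4 5 3 2)
  after r': (1 3 4 6 5 2 7)
  after f': (2 3 6 7 4)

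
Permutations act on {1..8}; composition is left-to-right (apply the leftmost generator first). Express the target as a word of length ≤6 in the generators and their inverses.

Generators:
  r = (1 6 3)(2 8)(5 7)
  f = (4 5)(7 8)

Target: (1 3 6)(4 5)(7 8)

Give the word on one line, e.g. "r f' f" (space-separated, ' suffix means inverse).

r' r' f r' r'

  after r': (1 3 6)(2 8)(5 7)
  after r': (1 6 3)
  after f: (1 6 3)(4 5)(7 8)
  after r': (2 8 5 4 7)
  after r': (1 3 6)(4 5)(7 8)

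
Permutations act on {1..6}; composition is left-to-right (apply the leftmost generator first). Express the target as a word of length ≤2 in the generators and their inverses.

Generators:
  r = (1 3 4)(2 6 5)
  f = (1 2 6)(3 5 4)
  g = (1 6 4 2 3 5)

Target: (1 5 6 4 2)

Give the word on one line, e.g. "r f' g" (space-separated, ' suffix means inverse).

r f

  after r: (1 3 4)(2 6 5)
  after f: (1 5 6 4 2)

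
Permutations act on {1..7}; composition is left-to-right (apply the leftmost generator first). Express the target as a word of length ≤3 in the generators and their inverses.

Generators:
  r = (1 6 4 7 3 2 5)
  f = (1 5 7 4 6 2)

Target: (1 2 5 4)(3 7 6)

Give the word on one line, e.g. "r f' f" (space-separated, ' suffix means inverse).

  after f: (1 5 7 4 6 2)
  after r': (1 2 5 4)(3 7 6)

f r'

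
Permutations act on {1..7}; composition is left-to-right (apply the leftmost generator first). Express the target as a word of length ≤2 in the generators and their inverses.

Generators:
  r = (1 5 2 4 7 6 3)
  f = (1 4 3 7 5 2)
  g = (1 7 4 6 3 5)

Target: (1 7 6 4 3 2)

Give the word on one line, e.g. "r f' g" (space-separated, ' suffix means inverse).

r f'

  after r: (1 5 2 4 7 6 3)
  after f': (1 7 6 4 3 2)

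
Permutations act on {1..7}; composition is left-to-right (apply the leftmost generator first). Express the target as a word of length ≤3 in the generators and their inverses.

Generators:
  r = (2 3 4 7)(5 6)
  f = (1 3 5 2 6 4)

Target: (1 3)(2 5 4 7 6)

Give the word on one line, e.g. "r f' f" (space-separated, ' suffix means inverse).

  after r: (2 3 4 7)(5 6)
  after f: (1 3)(2 5 4 7 6)

r f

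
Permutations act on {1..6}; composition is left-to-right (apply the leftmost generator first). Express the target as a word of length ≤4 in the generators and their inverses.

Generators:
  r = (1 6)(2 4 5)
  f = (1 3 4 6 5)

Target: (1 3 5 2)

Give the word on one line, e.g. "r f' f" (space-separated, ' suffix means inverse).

r f' f'

  after r: (1 6)(2 4 5)
  after f': (1 4 6 5 2 3)
  after f': (1 3 5 2)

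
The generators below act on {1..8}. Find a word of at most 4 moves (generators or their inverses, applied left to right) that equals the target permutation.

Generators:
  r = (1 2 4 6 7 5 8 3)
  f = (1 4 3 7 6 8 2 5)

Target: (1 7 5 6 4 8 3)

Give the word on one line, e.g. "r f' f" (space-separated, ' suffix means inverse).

  after r: (1 2 4 6 7 5 8 3)
  after r: (1 4 7 8)(2 6 5 3)
  after f: (1 3 5 7 2 8 4 6)
  after f: (1 7 5 6 4 8 3)

r r f f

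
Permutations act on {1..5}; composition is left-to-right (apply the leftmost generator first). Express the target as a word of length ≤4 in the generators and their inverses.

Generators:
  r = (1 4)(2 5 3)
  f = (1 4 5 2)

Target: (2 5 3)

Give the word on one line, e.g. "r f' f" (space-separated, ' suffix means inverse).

  after r': (1 4)(2 3 5)
  after r': (2 5 3)

r' r'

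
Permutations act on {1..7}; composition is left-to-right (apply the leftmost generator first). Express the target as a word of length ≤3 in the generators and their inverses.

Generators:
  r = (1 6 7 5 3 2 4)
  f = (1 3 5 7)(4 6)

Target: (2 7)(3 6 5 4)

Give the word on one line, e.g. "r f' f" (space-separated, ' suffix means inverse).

  after r': (1 4 2 3 5 7 6)
  after f: (1 6 3 7 4 2 5)
  after r': (2 7)(3 6 5 4)

r' f r'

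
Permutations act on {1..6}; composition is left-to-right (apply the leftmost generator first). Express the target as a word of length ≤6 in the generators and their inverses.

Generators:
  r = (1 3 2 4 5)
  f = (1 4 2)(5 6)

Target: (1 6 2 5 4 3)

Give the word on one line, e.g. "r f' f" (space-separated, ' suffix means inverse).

r' f' r r r

  after r': (1 5 4 2 3)
  after f': (1 6 5)(2 3)
  after r: (1 6)(3 4 5)
  after r: (1 6 3 5 2 4)
  after r: (1 6 2 5 4 3)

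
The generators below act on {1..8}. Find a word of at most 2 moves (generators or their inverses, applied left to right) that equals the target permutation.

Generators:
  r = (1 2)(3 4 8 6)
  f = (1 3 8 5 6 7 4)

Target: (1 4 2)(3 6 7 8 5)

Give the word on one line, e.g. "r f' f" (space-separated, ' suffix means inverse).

f r

  after f: (1 3 8 5 6 7 4)
  after r: (1 4 2)(3 6 7 8 5)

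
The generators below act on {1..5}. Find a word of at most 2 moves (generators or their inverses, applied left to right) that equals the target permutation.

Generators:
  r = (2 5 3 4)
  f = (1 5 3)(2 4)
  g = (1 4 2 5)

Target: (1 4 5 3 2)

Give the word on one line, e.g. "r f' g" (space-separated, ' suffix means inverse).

  after r: (2 5 3 4)
  after g: (1 4 5 3 2)

r g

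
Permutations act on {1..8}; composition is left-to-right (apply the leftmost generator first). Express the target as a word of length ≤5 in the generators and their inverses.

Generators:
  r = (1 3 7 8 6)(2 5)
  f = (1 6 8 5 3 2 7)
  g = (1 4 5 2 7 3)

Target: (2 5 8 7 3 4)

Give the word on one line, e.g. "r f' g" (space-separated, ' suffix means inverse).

r' g r

  after r': (1 6 8 7 3)(2 5)
  after g: (1 6 8 3 4 5 7)
  after r: (2 5 8 7 3 4)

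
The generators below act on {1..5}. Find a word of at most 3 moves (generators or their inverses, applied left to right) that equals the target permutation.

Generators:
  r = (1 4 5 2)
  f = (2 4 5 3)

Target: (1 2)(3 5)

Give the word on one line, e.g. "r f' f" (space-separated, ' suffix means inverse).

  after f: (2 4 5 3)
  after r': (1 2)(3 5)

f r'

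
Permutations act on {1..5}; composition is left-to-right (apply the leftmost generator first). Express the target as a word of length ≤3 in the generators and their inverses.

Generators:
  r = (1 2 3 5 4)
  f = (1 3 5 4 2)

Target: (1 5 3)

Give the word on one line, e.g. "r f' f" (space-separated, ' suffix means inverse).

r f' f'

  after r: (1 2 3 5 4)
  after f': (1 4 2)
  after f': (1 5 3)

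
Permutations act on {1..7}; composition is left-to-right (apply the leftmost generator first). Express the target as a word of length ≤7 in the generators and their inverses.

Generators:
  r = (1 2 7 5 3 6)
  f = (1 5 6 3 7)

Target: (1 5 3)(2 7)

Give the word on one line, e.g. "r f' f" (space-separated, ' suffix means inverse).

r' f f f f

  after r': (1 6 3 5 7 2)
  after f: (1 3 6 7 2 5)
  after f: (1 7 2 6)
  after f: (2 3 7)(5 6)
  after f: (1 5 3)(2 7)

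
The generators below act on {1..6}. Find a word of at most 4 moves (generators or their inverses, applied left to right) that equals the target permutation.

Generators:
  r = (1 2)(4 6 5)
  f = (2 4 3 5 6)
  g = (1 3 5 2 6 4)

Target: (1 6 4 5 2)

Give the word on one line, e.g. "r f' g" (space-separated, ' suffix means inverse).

g' f' g' f

  after g': (1 4 6 2 5 3)
  after f': (1 2 3)(4 5)
  after g': (1 5 6 2)(3 4)
  after f: (1 6 4 5 2)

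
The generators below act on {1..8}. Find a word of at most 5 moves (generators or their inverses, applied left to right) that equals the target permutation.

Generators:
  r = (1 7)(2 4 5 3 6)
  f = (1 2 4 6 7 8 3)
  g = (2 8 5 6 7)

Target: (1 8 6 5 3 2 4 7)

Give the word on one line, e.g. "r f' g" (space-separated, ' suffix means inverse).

r g g

  after r: (1 7)(2 4 5 3 6)
  after g: (1 2 4 6 8 5 3 7)
  after g: (1 8 6 5 3 2 4 7)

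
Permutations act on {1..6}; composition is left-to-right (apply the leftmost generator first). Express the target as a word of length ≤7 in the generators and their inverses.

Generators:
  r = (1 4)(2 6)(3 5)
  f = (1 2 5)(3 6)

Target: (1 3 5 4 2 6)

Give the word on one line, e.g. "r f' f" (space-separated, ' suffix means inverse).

f r r r f

  after f: (1 2 5)(3 6)
  after r: (1 6 5 4)(2 3)
  after r: (1 2 5)(3 6)
  after r: (1 6 5 4)(2 3)
  after f: (1 3 5 4 2 6)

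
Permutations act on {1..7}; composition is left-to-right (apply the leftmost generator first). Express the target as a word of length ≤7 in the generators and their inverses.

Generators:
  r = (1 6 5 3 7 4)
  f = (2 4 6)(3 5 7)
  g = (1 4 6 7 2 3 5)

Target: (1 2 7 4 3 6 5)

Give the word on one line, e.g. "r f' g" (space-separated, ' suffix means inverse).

f' g' r' f r

  after f': (2 6 4)(3 7 5)
  after g': (1 5 2 4 7 3 6)
  after r': (1 6 4 3)(2 7 5)
  after f: (1 2 3)(4 5)
  after r: (1 2 7 4 3 6 5)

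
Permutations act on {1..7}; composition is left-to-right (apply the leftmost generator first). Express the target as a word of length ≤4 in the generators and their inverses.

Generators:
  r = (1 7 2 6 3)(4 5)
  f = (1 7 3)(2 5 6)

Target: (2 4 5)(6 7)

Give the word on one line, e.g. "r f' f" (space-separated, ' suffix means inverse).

  after f: (1 7 3)(2 5 6)
  after r': (2 4 5)(6 7)

f r'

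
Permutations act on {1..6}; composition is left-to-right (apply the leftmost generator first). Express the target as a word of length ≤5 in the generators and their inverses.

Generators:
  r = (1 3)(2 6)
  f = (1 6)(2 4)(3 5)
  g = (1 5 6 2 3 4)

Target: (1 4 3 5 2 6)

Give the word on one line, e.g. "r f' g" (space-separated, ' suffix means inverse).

  after r': (1 3)(2 6)
  after g: (1 4)(3 5 6)
  after r: (1 4 3 5 2 6)

r' g r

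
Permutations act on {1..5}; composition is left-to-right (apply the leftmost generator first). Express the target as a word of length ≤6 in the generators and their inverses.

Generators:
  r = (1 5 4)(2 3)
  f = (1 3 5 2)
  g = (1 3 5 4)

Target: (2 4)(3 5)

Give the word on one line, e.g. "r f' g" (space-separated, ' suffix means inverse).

  after r': (1 4 5)(2 3)
  after f: (1 4 2 5 3)
  after r': (1 5 2)(3 4)
  after r': (2 4)(3 5)

r' f r' r'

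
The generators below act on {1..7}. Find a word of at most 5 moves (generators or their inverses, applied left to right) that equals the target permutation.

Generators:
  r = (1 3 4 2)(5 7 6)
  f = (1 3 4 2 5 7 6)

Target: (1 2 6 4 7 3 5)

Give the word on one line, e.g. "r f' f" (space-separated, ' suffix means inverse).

  after f': (1 6 7 5 2 4 3)
  after f': (1 7 2 3 6 5 4)
  after f': (1 5 3 7 4 6 2)
  after f': (1 2 6 4 7 3 5)

f' f' f' f'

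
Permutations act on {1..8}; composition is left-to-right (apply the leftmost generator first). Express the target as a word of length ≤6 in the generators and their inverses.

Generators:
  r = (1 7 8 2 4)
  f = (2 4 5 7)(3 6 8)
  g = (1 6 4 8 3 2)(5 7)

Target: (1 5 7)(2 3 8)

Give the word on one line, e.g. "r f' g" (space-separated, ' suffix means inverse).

r f' r g' f'

  after r: (1 7 8 2 4)
  after f': (1 5 4)(3 8 7 6)
  after r: (1 5)(2 4 7 6 3)
  after g': (1 7)(2 6 8 4 5)
  after f': (1 5 7)(2 3 8)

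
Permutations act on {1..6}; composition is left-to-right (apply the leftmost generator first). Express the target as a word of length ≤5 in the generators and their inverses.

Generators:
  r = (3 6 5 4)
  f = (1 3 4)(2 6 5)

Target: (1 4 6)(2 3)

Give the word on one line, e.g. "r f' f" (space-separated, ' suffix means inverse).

  after r': (3 4 5 6)
  after r': (3 5)(4 6)
  after f': (1 4 2 5)(3 6)
  after f': (1 3 2 6)(4 5)
  after r': (1 4 6)(2 3)

r' r' f' f' r'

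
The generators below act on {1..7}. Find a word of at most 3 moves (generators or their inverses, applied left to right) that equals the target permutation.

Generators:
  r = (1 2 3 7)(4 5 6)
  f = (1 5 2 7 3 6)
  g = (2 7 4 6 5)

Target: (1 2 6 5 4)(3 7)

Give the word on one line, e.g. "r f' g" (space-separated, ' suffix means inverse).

g' r

  after g': (2 5 6 4 7)
  after r: (1 2 6 5 4)(3 7)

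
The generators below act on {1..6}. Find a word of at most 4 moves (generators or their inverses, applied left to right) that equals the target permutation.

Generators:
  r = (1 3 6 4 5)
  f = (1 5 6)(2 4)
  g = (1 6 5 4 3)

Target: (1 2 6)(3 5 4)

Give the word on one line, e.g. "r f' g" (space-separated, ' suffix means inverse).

r' f r f

  after r': (1 5 4 6 3)
  after f: (1 6 3 5 2 4)
  after r: (1 4 3)(2 5)
  after f: (1 2 6)(3 5 4)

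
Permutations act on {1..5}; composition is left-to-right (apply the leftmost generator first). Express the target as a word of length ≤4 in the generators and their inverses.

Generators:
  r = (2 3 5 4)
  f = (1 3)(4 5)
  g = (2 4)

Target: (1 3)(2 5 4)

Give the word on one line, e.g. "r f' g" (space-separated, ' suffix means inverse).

g' f'

  after g': (2 4)
  after f': (1 3)(2 5 4)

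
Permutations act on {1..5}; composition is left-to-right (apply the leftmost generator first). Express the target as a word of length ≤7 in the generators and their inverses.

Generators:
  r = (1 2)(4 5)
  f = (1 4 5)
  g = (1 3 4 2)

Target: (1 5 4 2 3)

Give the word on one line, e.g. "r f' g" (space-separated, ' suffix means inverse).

f g f g' f

  after f: (1 4 5)
  after g: (1 2)(3 4 5)
  after f: (1 2 4)(3 5)
  after g': (1 4 2 3 5)
  after f: (1 5 4 2 3)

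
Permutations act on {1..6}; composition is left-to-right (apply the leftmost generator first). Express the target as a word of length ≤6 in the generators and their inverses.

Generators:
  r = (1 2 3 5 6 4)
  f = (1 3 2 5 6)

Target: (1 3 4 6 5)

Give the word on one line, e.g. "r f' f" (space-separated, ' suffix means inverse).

  after r': (1 4 6 5 3 2)
  after f: (1 4)(2 3 5)
  after f: (1 4 3 6)
  after r: (2 3 4 5 6)
  after f: (1 3 4 6 5)

r' f f r f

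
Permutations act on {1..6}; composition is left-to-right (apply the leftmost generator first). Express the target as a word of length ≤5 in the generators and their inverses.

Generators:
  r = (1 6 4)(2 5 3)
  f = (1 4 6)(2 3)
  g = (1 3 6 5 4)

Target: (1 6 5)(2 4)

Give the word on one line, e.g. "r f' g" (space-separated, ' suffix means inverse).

r' f g r g

  after r': (1 4 6)(2 3 5)
  after f: (1 6 4)(3 5)
  after g: (1 5 6)(3 4)
  after r: (1 3)(2 5 4)
  after g: (1 6 5)(2 4)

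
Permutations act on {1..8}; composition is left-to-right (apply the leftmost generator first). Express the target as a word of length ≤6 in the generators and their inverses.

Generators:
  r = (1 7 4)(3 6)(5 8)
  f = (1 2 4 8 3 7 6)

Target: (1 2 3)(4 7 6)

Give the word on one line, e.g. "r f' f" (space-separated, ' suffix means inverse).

f f r' r' f

  after f: (1 2 4 8 3 7 6)
  after f: (1 4 3 6 2 8 7)
  after r': (1 7 4 6 2 5 8)
  after r': (2 8 4 3 6)
  after f: (1 2 3)(4 7 6)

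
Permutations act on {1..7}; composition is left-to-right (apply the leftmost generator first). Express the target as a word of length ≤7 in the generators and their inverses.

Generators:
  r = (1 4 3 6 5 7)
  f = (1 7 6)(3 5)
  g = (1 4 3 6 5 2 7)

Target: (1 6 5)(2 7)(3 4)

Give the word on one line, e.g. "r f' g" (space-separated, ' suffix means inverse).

  after f': (1 6 7)(3 5)
  after r': (1 3 6 5 4)
  after g': (1 4 7 2 5)
  after r': (2 6 3 4 5 7)
  after f': (1 6 5)(2 7)(3 4)

f' r' g' r' f'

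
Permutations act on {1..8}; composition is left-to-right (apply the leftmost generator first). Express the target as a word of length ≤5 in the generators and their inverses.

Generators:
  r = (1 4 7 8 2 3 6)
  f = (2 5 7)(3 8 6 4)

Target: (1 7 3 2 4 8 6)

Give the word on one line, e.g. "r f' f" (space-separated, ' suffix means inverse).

  after f': (2 7 5)(3 4 6 8)
  after r': (1 6 7 5 8 2 4 3)
  after r': (1 3 6 4 2)(5 7)
  after f': (1 4 7 2)(3 8)
  after r: (1 7 3 2 4 8 6)

f' r' r' f' r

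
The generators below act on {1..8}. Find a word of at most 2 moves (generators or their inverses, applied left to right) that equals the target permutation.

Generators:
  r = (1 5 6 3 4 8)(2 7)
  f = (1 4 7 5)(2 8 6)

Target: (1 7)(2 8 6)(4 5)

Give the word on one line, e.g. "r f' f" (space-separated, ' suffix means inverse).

f' f'

  after f': (1 5 7 4)(2 6 8)
  after f': (1 7)(2 8 6)(4 5)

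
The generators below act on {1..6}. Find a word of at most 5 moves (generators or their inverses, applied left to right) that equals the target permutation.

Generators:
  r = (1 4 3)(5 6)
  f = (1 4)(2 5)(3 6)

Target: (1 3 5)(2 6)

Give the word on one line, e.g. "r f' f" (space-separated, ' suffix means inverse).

r' r' r' f' r

  after r': (1 3 4)(5 6)
  after r': (1 4 3)
  after r': (5 6)
  after f': (1 4)(2 5 3 6)
  after r: (1 3 5)(2 6)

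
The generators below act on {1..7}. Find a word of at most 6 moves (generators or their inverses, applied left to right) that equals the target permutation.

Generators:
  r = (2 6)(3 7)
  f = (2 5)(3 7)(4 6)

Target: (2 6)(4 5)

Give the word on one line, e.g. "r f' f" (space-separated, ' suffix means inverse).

  after r: (2 6)(3 7)
  after f: (2 4 6 5)
  after r': (2 4)(3 7)(5 6)
  after f: (2 6)(4 5)

r f r' f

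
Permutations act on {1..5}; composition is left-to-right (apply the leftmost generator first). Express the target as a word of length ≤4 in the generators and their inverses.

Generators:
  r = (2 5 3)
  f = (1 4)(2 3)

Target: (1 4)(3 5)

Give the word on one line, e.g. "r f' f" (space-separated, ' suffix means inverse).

r f r'

  after r: (2 5 3)
  after f: (1 4)(2 5)
  after r': (1 4)(3 5)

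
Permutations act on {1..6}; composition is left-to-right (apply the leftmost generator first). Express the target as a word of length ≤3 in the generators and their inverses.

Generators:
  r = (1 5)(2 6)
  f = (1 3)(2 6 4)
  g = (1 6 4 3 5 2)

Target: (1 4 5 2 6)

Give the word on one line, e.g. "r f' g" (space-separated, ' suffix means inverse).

f' r g'

  after f': (1 3)(2 4 6)
  after r: (1 3 5)(2 4)
  after g': (1 4 5 2 6)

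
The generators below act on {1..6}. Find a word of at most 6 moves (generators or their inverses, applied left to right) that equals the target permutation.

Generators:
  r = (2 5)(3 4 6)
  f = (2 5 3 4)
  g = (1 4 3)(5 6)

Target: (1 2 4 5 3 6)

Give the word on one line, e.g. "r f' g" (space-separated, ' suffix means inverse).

f' f' g f g

  after f': (2 4 3 5)
  after f': (2 3)(4 5)
  after g: (1 4 6 5 3 2)
  after f: (1 2)(3 5 4 6)
  after g: (1 2 4 5 3 6)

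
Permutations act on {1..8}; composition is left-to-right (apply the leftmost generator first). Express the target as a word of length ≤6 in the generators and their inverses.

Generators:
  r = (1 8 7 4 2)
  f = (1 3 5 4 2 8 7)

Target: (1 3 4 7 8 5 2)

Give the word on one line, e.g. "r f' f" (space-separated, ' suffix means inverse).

  after f: (1 3 5 4 2 8 7)
  after r': (1 3 5 7 2)
  after f: (1 5)(2 3 4)(7 8)
  after r: (1 5 8 4)(2 3)
  after f': (1 3 4 7 8 5 2)

f r' f r f'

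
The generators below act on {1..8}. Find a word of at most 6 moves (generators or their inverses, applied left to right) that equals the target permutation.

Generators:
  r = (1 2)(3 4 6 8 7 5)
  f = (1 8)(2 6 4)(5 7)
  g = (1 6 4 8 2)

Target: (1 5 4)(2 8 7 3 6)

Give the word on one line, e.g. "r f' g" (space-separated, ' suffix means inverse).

g' g' r r

  after g': (1 2 8 4 6)
  after g': (1 8 6 2 4)
  after r: (1 7 5 3 4 2 6)
  after r: (1 5 4)(2 8 7 3 6)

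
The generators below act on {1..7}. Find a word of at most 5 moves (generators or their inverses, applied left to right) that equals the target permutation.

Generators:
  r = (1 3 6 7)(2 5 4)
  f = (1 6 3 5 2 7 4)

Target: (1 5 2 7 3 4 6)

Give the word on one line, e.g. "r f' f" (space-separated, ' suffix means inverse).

  after f': (1 4 7 2 5 3 6)
  after r': (1 5)(4 6 7)
  after r': (1 2 4 3)(5 7)
  after f': (1 5 2 7 3 4 6)

f' r' r' f'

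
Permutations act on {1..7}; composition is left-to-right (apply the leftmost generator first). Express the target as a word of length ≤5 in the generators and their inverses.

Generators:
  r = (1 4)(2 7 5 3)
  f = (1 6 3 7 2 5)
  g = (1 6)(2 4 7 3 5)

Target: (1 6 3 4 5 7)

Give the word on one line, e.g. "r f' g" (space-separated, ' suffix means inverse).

  after f': (1 5 2 7 3 6)
  after f': (1 2 3)(5 7 6)
  after r': (1 3 4)(2 5)(6 7)
  after f': (1 6 3 4 5 7)

f' f' r' f'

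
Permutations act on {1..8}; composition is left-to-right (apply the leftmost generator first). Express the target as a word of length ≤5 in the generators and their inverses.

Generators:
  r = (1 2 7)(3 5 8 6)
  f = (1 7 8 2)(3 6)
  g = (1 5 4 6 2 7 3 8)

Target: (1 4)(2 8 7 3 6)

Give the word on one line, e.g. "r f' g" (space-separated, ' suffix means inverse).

f' g' f r g

  after f': (1 2 8 7)(3 6)
  after g': (1 6 7 8 2 3 4 5)
  after f: (1 3 4 5 7 2 6 8)
  after r: (1 5)(2 3 4 8)
  after g: (1 4)(2 8 7 3 6)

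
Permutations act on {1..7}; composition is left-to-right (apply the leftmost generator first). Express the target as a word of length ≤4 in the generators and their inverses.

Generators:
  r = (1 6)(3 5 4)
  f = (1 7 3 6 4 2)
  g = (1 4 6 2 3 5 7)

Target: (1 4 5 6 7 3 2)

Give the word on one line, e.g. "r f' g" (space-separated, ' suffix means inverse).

  after r': (1 6)(3 4 5)
  after f: (1 4 5 6 7 3 2)

r' f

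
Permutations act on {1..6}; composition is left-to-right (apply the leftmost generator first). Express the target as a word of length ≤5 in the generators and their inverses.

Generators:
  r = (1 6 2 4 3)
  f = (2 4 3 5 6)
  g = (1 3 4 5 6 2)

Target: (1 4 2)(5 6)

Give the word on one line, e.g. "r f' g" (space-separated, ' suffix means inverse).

  after f: (2 4 3 5 6)
  after g': (1 2 3 4)
  after f': (1 6 5 3 2 4)
  after r: (1 2 3 4 6 5)
  after r: (1 4 2)(5 6)

f g' f' r r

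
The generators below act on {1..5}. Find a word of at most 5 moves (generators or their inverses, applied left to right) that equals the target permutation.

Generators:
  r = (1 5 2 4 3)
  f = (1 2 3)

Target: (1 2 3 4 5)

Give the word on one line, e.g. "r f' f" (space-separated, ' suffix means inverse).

r f r

  after r: (1 5 2 4 3)
  after f: (1 5 3 2 4)
  after r: (1 2 3 4 5)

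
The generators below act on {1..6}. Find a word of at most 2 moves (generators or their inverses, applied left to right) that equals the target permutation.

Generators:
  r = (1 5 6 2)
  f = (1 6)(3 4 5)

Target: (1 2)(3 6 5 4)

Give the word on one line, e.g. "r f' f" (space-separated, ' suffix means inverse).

f' r

  after f': (1 6)(3 5 4)
  after r: (1 2)(3 6 5 4)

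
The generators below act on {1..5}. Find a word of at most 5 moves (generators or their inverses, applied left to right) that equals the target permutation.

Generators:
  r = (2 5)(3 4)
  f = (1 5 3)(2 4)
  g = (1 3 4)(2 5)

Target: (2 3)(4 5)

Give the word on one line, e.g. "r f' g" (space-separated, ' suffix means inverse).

  after r: (2 5)(3 4)
  after f': (1 3 2)(4 5)
  after g': (2 4)(3 5)
  after r: (2 3)(4 5)

r f' g' r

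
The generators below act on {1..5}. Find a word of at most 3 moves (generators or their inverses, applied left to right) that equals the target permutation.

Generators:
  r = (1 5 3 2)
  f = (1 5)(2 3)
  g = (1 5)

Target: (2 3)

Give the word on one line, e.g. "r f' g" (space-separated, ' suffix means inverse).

  after f': (1 5)(2 3)
  after g: (2 3)

f' g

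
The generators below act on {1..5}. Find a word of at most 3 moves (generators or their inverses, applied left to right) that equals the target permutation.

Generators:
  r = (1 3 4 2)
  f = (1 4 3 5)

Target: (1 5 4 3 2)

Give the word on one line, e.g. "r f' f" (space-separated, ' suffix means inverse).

  after f': (1 5 3 4)
  after r: (1 5 4 3 2)

f' r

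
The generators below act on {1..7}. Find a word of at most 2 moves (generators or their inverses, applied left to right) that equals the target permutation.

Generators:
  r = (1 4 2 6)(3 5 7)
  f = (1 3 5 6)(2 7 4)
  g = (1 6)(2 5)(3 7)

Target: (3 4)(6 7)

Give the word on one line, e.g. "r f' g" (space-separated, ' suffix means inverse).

  after r': (1 6 2 4)(3 7 5)
  after f: (3 4)(6 7)

r' f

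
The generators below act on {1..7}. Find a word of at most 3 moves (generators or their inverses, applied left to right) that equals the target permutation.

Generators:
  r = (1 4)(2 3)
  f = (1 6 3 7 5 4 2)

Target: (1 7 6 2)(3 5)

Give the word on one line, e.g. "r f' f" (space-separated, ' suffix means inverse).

  after r': (1 4)(2 3)
  after f': (1 5 7 3 4 2 6)
  after f': (1 7 6 2)(3 5)

r' f' f'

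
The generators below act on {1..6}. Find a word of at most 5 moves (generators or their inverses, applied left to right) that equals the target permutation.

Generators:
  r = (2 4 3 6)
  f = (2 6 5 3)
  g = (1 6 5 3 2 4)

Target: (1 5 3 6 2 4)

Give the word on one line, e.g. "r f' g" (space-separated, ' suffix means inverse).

g' r f' g f'

  after g': (1 4 2 3 5 6)
  after r: (1 3 5 2 6)
  after f': (1 5 3 6)
  after g: (1 3 5 2 4)
  after f': (1 5 3 6 2 4)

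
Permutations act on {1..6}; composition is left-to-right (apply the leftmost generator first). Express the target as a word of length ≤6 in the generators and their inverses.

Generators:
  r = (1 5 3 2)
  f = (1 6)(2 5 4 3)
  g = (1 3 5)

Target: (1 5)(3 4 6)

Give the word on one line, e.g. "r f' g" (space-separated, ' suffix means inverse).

  after g: (1 3 5)
  after f': (1 4 5 6)(2 3)
  after r': (1 4)(2 5 6)
  after f': (1 5)(3 4 6)

g f' r' f'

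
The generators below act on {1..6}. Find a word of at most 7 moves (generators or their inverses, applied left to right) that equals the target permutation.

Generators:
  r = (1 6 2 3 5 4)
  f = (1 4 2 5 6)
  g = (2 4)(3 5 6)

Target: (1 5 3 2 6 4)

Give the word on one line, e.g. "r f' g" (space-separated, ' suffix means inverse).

  after g: (2 4)(3 5 6)
  after f: (1 4 5)(3 6)
  after r: (2 3)(5 6)
  after f': (1 6 2 3 4)
  after g': (1 5 3 2 6 4)

g f r f' g'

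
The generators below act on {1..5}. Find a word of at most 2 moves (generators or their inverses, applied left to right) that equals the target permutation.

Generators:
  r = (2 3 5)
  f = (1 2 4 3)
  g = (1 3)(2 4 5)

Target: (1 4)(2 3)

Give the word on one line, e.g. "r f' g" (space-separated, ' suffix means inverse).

f f

  after f: (1 2 4 3)
  after f: (1 4)(2 3)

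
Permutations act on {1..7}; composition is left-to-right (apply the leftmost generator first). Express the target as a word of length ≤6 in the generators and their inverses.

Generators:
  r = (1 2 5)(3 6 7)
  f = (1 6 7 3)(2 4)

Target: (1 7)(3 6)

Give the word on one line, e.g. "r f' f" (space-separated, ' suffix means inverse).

  after f': (1 3 7 6)(2 4)
  after f': (1 7)(3 6)
  after r': (1 6 7 5 2)
  after r': (1 3 7 2 5)
  after r': (1 7)(3 6)

f' f' r' r' r'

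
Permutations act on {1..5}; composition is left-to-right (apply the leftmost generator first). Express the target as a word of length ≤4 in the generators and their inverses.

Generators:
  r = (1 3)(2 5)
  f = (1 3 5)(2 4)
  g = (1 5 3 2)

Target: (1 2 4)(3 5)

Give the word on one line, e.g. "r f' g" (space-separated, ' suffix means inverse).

f' r' f' f'

  after f': (1 5 3)(2 4)
  after r': (1 2 4 5)
  after f': (1 4 3)
  after f': (1 2 4)(3 5)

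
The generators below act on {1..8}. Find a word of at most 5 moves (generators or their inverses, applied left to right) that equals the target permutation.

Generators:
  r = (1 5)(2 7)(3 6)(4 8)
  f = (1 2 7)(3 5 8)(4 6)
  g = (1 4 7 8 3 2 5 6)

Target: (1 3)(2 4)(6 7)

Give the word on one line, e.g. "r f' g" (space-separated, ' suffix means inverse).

  after f': (1 7 2)(3 8 5)(4 6)
  after r': (1 2 5 6 8)(3 4)
  after f': (2 3 6 5 4 8 7)
  after g': (1 6 2 8 4 7 3 5)
  after r': (1 3)(2 4)(6 7)

f' r' f' g' r'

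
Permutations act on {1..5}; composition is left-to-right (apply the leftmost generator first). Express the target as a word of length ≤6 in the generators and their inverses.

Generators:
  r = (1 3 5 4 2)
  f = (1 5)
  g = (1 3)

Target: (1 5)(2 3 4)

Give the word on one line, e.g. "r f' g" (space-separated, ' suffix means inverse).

g f r g'

  after g: (1 3)
  after f: (1 3 5)
  after r: (1 5 3 4 2)
  after g': (1 5)(2 3 4)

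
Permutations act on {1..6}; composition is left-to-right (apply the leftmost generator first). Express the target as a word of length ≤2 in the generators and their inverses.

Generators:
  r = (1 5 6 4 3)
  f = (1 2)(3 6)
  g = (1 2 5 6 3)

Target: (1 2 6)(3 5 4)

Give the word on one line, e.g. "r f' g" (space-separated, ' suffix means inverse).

g r

  after g: (1 2 5 6 3)
  after r: (1 2 6)(3 5 4)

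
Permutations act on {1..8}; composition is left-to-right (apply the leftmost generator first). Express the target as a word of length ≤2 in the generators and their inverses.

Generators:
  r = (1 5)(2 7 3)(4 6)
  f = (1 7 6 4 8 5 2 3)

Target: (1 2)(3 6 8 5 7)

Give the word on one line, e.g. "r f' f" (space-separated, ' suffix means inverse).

r' f

  after r': (1 5)(2 3 7)(4 6)
  after f: (1 2)(3 6 8 5 7)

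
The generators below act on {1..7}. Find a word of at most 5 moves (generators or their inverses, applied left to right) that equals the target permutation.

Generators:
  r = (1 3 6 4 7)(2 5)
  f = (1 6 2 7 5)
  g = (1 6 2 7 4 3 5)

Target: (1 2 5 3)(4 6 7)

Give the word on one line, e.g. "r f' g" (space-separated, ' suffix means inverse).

  after f': (1 5 7 2 6)
  after r': (1 2 3)(4 6 7 5)
  after f': (1 6 2 3 5 4)
  after g: (1 2 5 3)(4 6 7)

f' r' f' g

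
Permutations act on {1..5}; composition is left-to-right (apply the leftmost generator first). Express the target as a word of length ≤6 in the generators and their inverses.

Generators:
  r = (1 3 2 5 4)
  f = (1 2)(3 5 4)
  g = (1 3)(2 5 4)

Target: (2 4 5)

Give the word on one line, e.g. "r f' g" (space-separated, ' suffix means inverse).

  after f: (1 2)(3 5 4)
  after g': (1 4)(2 3)
  after f: (1 3)(2 5 4)
  after g: (2 4 5)

f g' f g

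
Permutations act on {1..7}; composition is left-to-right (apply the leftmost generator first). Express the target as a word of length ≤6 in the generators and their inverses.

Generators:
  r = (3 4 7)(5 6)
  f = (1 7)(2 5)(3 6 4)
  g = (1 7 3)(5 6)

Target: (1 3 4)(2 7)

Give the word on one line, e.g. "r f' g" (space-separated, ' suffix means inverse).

r' f' r f' r'

  after r': (3 7 4)(5 6)
  after f': (1 7 6 2 5 3)
  after r: (1 3)(2 6)(4 7 5)
  after f': (1 4)(2 3 7)(5 6)
  after r': (1 3 4)(2 7)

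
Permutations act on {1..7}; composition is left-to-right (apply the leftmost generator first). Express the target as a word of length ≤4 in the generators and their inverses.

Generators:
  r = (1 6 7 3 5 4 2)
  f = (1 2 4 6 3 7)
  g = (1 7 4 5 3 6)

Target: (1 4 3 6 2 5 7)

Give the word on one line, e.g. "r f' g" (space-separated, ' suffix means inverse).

  after r': (1 2 4 5 3 7 6)
  after r': (1 4 3 6 2 5 7)

r' r'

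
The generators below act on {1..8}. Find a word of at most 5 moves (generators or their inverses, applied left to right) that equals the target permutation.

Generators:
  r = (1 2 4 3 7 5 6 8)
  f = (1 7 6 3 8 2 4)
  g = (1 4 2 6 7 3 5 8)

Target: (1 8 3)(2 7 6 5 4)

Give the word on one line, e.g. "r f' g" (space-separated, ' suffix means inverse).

f' g' r'

  after f': (1 4 2 8 3 6 7)
  after g': (2 5 3)(7 8)
  after r': (1 8 3)(2 7 6 5 4)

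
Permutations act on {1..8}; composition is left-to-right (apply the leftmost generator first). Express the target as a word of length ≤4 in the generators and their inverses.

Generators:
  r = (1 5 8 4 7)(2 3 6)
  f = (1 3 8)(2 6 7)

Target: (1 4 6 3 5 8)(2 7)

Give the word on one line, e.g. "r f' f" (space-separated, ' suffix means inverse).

r f r r

  after r: (1 5 8 4 7)(2 3 6)
  after f: (1 5)(2 8 4)(3 7)
  after r: (1 8 7 6 2 4 3)
  after r: (1 4 6 3 5 8)(2 7)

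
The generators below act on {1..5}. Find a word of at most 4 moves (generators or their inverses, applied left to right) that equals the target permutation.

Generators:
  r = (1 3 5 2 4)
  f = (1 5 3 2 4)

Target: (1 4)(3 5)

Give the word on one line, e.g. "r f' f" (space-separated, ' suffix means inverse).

f f r' r'

  after f: (1 5 3 2 4)
  after f: (1 3 4 5 2)
  after r': (2 4 3)
  after r': (1 4)(3 5)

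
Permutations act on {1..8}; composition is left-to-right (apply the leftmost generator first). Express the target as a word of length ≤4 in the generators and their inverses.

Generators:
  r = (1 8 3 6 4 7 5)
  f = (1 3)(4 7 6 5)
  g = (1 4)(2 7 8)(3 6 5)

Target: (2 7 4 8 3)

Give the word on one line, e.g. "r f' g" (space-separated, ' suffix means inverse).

f g' f g'

  after f: (1 3)(4 7 6 5)
  after g': (1 5)(2 8 7 3 4)
  after f: (1 4 2 8 6 5 3 7)
  after g': (2 7 4 8 3)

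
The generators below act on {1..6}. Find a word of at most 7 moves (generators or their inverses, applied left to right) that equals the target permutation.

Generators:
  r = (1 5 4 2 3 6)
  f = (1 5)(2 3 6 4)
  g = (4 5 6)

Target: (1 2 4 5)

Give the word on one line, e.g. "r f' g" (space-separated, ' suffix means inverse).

  after f: (1 5)(2 3 6 4)
  after g': (1 4 2 3 5)
  after g': (1 6 5)(2 3 4)
  after f': (1 3 6)
  after r': (1 2 4 5)

f g' g' f' r'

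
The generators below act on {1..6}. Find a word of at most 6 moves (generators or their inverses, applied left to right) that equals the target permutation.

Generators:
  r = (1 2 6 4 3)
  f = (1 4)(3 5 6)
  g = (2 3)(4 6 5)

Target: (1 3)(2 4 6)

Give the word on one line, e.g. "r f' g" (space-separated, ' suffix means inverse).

  after g': (2 3)(4 5 6)
  after g': (4 6 5)
  after g': (2 3)
  after r': (1 3)(2 4 6)

g' g' g' r'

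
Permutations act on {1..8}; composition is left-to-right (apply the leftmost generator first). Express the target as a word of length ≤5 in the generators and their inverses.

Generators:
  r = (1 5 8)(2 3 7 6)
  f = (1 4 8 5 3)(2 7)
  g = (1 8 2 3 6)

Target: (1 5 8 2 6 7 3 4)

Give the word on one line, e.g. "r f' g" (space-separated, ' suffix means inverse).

  after f: (1 4 8 5 3)(2 7)
  after f: (1 8 3 4 5)
  after r': (1 5 8 2 6 7 3 4)

f f r'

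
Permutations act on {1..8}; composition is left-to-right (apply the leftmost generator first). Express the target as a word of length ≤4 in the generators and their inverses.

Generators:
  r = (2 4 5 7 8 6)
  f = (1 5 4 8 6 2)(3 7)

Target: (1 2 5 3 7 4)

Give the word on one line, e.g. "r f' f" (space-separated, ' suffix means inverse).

  after r: (2 4 5 7 8 6)
  after f': (1 2 5 3 7 4)

r f'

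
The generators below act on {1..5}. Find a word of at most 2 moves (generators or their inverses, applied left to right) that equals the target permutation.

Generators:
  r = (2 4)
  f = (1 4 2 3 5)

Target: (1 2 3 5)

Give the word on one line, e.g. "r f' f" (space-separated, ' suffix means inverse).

f r'

  after f: (1 4 2 3 5)
  after r': (1 2 3 5)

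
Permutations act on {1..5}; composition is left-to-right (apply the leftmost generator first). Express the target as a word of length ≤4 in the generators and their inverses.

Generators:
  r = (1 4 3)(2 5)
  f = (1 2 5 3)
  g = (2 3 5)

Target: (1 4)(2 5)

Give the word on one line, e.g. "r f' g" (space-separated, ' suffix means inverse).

  after g': (2 5 3)
  after r: (1 4 3 5)
  after f: (1 4)(2 5)

g' r f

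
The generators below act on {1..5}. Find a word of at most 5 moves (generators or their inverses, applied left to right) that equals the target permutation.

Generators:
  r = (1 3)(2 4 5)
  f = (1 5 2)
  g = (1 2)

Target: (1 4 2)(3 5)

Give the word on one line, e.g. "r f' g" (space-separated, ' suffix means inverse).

  after g': (1 2)
  after f': (1 5)
  after r': (1 4 2 5 3)
  after f: (1 4)(3 5)
  after g': (1 4 2)(3 5)

g' f' r' f g'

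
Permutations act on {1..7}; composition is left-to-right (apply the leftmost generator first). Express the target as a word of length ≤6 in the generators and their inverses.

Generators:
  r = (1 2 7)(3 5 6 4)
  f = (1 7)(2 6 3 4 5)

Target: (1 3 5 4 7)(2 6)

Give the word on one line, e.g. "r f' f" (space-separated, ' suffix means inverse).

r f' f' r' f

  after r: (1 2 7)(3 5 6 4)
  after f': (1 5 2)(3 4 6)
  after f': (1 4 2 7)
  after r': (1 6 5 3 4)
  after f: (1 3 5 4 7)(2 6)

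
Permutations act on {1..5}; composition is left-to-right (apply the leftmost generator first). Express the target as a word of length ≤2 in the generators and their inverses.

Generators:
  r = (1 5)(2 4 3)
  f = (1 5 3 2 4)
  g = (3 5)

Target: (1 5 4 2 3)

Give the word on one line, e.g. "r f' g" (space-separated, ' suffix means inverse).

g' r'

  after g': (3 5)
  after r': (1 5 4 2 3)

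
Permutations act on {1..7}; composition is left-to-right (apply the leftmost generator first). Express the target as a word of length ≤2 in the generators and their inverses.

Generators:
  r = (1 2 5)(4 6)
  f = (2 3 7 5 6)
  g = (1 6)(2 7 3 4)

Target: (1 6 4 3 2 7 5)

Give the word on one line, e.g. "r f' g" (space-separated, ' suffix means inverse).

f g'

  after f: (2 3 7 5 6)
  after g': (1 6 4 3 2 7 5)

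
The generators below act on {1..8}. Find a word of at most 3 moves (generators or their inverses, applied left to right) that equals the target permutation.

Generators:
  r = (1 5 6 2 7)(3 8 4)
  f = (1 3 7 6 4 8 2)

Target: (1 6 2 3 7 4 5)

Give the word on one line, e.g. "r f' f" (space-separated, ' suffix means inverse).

  after f': (1 2 8 4 6 7 3)
  after r': (1 6 2 3 7 4 5)

f' r'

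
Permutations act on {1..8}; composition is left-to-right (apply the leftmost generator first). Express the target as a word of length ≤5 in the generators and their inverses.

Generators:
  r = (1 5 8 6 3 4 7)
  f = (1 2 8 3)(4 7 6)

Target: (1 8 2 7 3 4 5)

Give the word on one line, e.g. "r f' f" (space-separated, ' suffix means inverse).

  after r': (1 7 4 3 6 8 5)
  after f: (1 6 3 4)(2 8 5)
  after r: (1 3 7)(2 6 4 5)
  after f': (1 8 2 7 3 4 5)

r' f r f'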